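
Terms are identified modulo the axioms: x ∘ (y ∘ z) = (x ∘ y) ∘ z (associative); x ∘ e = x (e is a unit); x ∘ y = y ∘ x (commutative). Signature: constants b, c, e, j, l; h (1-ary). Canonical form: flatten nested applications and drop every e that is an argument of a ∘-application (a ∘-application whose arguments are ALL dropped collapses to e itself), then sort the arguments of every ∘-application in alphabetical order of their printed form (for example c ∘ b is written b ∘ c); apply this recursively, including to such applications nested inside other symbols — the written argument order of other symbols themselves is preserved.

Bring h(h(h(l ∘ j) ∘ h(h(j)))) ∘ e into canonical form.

Answer: h(h(h(h(j)) ∘ h(j ∘ l)))

Derivation:
Canonicalize subterm:  h(h(h(l ∘ j) ∘ h(h(j))))  →  h(h(h(h(j)) ∘ h(j ∘ l)))
Units out:  drop e
Sort:  h(h(h(h(j)) ∘ h(j ∘ l)))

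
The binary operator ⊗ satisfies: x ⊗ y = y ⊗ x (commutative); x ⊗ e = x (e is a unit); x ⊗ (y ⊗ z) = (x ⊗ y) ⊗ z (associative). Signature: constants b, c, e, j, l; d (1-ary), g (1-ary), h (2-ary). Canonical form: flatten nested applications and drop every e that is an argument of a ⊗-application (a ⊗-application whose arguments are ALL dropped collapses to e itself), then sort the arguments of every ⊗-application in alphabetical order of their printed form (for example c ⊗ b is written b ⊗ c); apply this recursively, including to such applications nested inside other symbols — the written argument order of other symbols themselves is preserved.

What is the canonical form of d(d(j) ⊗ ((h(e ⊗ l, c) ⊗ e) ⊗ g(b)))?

Work inside:  d(j) ⊗ ((h(e ⊗ l, c) ⊗ e) ⊗ g(b))
Un-nest:  d(j) ⊗ h(e ⊗ l, c) ⊗ e ⊗ g(b)
Simplify inside:  h(e ⊗ l, c)  →  h(l, c)
Drop the unit:  drop e
Sort arguments:  d(j) ⊗ g(b) ⊗ h(l, c)
Put back:  d(d(j) ⊗ g(b) ⊗ h(l, c))

Answer: d(d(j) ⊗ g(b) ⊗ h(l, c))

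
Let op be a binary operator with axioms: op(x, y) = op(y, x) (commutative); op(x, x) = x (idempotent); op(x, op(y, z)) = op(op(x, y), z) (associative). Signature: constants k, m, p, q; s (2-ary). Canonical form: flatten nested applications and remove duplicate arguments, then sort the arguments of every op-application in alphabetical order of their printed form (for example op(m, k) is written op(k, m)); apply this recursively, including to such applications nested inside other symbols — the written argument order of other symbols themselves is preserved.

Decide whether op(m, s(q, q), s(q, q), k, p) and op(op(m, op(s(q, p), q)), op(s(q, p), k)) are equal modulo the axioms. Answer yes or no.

Left:  op(m, s(q, q), s(q, q), k, p)
  Deduplicate:  drop duplicate s(q, q)
  Order the arguments:  op(k, m, p, s(q, q))
Right:  op(op(m, op(s(q, p), q)), op(s(q, p), k))
  Un-nest:  op(m, s(q, p), q, s(q, p), k)
  Drop duplicates:  drop duplicate s(q, p)
  Sort:  op(k, m, q, s(q, p))

Answer: no — op(k, m, p, s(q, q)) vs op(k, m, q, s(q, p))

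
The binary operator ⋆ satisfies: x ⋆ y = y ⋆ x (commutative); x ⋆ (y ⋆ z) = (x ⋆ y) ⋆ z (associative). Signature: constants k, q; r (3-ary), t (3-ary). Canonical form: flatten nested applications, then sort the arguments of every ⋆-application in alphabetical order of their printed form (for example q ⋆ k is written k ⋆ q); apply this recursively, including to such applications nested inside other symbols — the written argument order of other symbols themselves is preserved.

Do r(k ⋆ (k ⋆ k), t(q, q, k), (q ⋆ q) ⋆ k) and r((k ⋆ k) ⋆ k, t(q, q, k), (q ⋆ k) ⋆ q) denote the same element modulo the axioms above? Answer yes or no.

Left:  r(k ⋆ (k ⋆ k), t(q, q, k), (q ⋆ q) ⋆ k)
  Descend into:  (q ⋆ q) ⋆ k
  Flatten:  q ⋆ q ⋆ k
  Sort arguments:  k ⋆ q ⋆ q
  Reassemble:  r(k ⋆ k ⋆ k, t(q, q, k), k ⋆ q ⋆ q)
Right:  r((k ⋆ k) ⋆ k, t(q, q, k), (q ⋆ k) ⋆ q)
  Work inside:  (q ⋆ k) ⋆ q
  Un-nest:  q ⋆ k ⋆ q
  Sort arguments:  k ⋆ q ⋆ q
  Reassemble:  r(k ⋆ k ⋆ k, t(q, q, k), k ⋆ q ⋆ q)

Answer: yes — both canonical forms are r(k ⋆ k ⋆ k, t(q, q, k), k ⋆ q ⋆ q)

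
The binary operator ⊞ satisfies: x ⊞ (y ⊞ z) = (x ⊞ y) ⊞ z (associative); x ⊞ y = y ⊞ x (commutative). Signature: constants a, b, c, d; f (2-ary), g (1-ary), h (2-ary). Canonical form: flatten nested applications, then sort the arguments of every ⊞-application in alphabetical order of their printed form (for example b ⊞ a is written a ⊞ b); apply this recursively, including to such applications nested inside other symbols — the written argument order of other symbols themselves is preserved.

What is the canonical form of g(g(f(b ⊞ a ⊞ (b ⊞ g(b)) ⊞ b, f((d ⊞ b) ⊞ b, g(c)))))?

Descend into:  b ⊞ a ⊞ (b ⊞ g(b)) ⊞ b
Un-nest:  b ⊞ a ⊞ b ⊞ g(b) ⊞ b
Order the arguments:  a ⊞ b ⊞ b ⊞ b ⊞ g(b)
Reassemble:  g(g(f(a ⊞ b ⊞ b ⊞ b ⊞ g(b), f(b ⊞ b ⊞ d, g(c)))))

Answer: g(g(f(a ⊞ b ⊞ b ⊞ b ⊞ g(b), f(b ⊞ b ⊞ d, g(c)))))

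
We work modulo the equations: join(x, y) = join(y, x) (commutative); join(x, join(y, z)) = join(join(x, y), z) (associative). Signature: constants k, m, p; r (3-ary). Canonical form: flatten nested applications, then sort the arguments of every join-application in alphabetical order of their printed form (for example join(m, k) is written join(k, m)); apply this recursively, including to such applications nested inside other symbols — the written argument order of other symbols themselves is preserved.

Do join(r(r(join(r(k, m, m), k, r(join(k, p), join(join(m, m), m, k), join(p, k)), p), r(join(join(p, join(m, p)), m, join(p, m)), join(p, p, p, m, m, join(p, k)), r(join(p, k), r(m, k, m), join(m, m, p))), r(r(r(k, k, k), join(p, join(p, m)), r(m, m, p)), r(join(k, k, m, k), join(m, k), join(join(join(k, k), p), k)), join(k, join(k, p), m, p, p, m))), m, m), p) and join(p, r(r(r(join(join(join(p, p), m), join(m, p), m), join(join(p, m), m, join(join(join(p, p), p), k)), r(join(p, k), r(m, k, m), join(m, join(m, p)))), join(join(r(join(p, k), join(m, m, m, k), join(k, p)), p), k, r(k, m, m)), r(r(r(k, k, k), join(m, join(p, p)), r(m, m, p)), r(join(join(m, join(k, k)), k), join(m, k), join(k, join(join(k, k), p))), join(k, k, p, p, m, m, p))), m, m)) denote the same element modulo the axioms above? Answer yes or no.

Left:  join(r(r(join(r(k, m, m), k, r(join(k, p), join(join(m, m), m, k), join(p, k)), p), r(join(join(p, join(m, p)), m, join(p, m)), join(p, p, p, m, m, join(p, k)), r(join(p, k), r(m, k, m), join(m, m, p))), r(r(r(k, k, k), join(p, join(p, m)), r(m, m, p)), r(join(k, k, m, k), join(m, k), join(join(join(k, k), p), k)), join(k, join(k, p), m, p, p, m))), m, m), p)
  Inside:  r(r(join(r(k, m, m), k, r(join(k, p), join(join(m, m), m, k), join(p, k)), p), r(join(join(p, join(m, p)), m, join(p, m)), join(p, p, p, m, m, join(p, k)), r(join(p, k), r(m, k, m), join(m, m, p))), r(r(r(k, k, k), join(p, join(p, m)), r(m, m, p)), r(join(k, k, m, k), join(m, k), join(join(join(k, k), p), k)), join(k, join(k, p), m, p, p, m))), m, m)  →  r(r(join(k, p, r(join(k, p), join(k, m, m, m), join(k, p)), r(k, m, m)), r(join(m, m, m, p, p, p), join(k, m, m, p, p, p, p), r(join(k, p), r(m, k, m), join(m, m, p))), r(r(r(k, k, k), join(m, p, p), r(m, m, p)), r(join(k, k, k, m), join(k, m), join(k, k, k, p)), join(k, k, m, m, p, p, p))), m, m)
  Sort arguments:  join(p, r(r(join(k, p, r(join(k, p), join(k, m, m, m), join(k, p)), r(k, m, m)), r(join(m, m, m, p, p, p), join(k, m, m, p, p, p, p), r(join(k, p), r(m, k, m), join(m, m, p))), r(r(r(k, k, k), join(m, p, p), r(m, m, p)), r(join(k, k, k, m), join(k, m), join(k, k, k, p)), join(k, k, m, m, p, p, p))), m, m))
Right:  join(p, r(r(r(join(join(join(p, p), m), join(m, p), m), join(join(p, m), m, join(join(join(p, p), p), k)), r(join(p, k), r(m, k, m), join(m, join(m, p)))), join(join(r(join(p, k), join(m, m, m, k), join(k, p)), p), k, r(k, m, m)), r(r(r(k, k, k), join(m, join(p, p)), r(m, m, p)), r(join(join(m, join(k, k)), k), join(m, k), join(k, join(join(k, k), p))), join(k, k, p, p, m, m, p))), m, m))
  Canonicalize subterm:  r(r(r(join(join(join(p, p), m), join(m, p), m), join(join(p, m), m, join(join(join(p, p), p), k)), r(join(p, k), r(m, k, m), join(m, join(m, p)))), join(join(r(join(p, k), join(m, m, m, k), join(k, p)), p), k, r(k, m, m)), r(r(r(k, k, k), join(m, join(p, p)), r(m, m, p)), r(join(join(m, join(k, k)), k), join(m, k), join(k, join(join(k, k), p))), join(k, k, p, p, m, m, p))), m, m)  →  r(r(r(join(m, m, m, p, p, p), join(k, m, m, p, p, p, p), r(join(k, p), r(m, k, m), join(m, m, p))), join(k, p, r(join(k, p), join(k, m, m, m), join(k, p)), r(k, m, m)), r(r(r(k, k, k), join(m, p, p), r(m, m, p)), r(join(k, k, k, m), join(k, m), join(k, k, k, p)), join(k, k, m, m, p, p, p))), m, m)
  Order the arguments:  join(p, r(r(r(join(m, m, m, p, p, p), join(k, m, m, p, p, p, p), r(join(k, p), r(m, k, m), join(m, m, p))), join(k, p, r(join(k, p), join(k, m, m, m), join(k, p)), r(k, m, m)), r(r(r(k, k, k), join(m, p, p), r(m, m, p)), r(join(k, k, k, m), join(k, m), join(k, k, k, p)), join(k, k, m, m, p, p, p))), m, m))

Answer: no — join(p, r(r(join(k, p, r(join(k, p), join(k, m, m, m), join(k, p)), r(k, m, m)), r(join(m, m, m, p, p, p), join(k, m, m, p, p, p, p), r(join(k, p), r(m, k, m), join(m, m, p))), r(r(r(k, k, k), join(m, p, p), r(m, m, p)), r(join(k, k, k, m), join(k, m), join(k, k, k, p)), join(k, k, m, m, p, p, p))), m, m)) vs join(p, r(r(r(join(m, m, m, p, p, p), join(k, m, m, p, p, p, p), r(join(k, p), r(m, k, m), join(m, m, p))), join(k, p, r(join(k, p), join(k, m, m, m), join(k, p)), r(k, m, m)), r(r(r(k, k, k), join(m, p, p), r(m, m, p)), r(join(k, k, k, m), join(k, m), join(k, k, k, p)), join(k, k, m, m, p, p, p))), m, m))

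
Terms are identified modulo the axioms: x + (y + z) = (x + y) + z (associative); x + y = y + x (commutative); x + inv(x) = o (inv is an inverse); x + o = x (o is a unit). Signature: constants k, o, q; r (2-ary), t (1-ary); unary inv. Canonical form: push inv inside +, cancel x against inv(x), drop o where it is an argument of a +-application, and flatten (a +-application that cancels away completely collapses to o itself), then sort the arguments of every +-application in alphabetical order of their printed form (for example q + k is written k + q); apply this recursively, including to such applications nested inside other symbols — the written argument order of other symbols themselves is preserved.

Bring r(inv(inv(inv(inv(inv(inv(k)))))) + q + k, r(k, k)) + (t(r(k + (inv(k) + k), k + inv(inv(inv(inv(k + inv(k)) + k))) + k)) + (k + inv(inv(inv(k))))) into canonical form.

Answer: r(k + k + q, r(k, k)) + t(r(k, k))

Derivation:
Push inv inside:  distribute inv over + and collapse double inv
Inverses cancel:  k cancels
Collect:  r(k + k + q, r(k, k)) + t(r(k, k))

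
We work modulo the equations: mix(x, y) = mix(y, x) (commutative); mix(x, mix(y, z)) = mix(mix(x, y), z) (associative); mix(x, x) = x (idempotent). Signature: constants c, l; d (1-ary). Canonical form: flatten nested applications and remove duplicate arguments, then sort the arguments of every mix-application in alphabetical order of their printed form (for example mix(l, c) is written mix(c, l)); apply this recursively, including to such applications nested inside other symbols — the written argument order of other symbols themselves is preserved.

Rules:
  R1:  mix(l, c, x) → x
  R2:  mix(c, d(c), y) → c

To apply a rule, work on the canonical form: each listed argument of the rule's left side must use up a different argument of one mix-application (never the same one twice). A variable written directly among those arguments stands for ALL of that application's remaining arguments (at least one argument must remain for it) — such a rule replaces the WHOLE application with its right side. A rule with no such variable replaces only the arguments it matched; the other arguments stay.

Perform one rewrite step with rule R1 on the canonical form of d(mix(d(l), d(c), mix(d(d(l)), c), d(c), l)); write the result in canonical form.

Canonical form:  d(mix(c, d(c), d(d(l)), d(l), l))
Apply R1:  consuming c, l;  x := mix(d(c), d(d(l)), d(l))
Every leftover argument binds to the variable; the entire application is replaced.
Result:  d(mix(d(c), d(d(l)), d(l)))

Answer: d(mix(d(c), d(d(l)), d(l)))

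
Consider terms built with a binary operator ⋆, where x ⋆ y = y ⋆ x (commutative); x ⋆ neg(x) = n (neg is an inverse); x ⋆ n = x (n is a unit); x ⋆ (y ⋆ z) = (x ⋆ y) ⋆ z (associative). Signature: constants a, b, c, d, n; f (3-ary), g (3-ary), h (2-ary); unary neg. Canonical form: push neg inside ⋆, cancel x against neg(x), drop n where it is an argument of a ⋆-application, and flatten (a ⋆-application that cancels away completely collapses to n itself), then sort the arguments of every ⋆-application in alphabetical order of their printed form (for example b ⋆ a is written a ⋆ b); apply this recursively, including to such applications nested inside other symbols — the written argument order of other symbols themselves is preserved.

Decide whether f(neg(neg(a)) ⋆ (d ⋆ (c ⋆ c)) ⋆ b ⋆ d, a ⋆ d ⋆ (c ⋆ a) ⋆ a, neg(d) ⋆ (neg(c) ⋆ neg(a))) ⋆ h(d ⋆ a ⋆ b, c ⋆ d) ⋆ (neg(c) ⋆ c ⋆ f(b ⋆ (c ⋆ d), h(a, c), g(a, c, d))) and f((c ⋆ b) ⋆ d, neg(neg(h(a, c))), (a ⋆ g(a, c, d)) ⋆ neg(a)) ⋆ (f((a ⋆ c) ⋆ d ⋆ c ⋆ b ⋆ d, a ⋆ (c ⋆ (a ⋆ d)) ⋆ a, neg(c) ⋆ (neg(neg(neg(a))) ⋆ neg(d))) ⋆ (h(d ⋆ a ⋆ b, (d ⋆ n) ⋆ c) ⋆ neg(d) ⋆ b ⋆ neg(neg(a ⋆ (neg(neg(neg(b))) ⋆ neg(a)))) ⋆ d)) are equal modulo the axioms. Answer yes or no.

Answer: yes — both canonical forms are f(a ⋆ b ⋆ c ⋆ c ⋆ d ⋆ d, a ⋆ a ⋆ a ⋆ c ⋆ d, neg(a) ⋆ neg(c) ⋆ neg(d)) ⋆ f(b ⋆ c ⋆ d, h(a, c), g(a, c, d)) ⋆ h(a ⋆ b ⋆ d, c ⋆ d)

Derivation:
Left:  f(neg(neg(a)) ⋆ (d ⋆ (c ⋆ c)) ⋆ b ⋆ d, a ⋆ d ⋆ (c ⋆ a) ⋆ a, neg(d) ⋆ (neg(c) ⋆ neg(a))) ⋆ h(d ⋆ a ⋆ b, c ⋆ d) ⋆ (neg(c) ⋆ c ⋆ f(b ⋆ (c ⋆ d), h(a, c), g(a, c, d)))
  Push neg inside:  distribute neg over ⋆ and collapse double neg
  Cancel inverse pairs:  c cancels
  Combine occurrences:  f(a ⋆ b ⋆ c ⋆ c ⋆ d ⋆ d, a ⋆ a ⋆ a ⋆ c ⋆ d, neg(a) ⋆ neg(c) ⋆ neg(d)) ⋆ h(a ⋆ b ⋆ d, c ⋆ d) ⋆ f(b ⋆ c ⋆ d, h(a, c), g(a, c, d))
  Sort arguments:  f(a ⋆ b ⋆ c ⋆ c ⋆ d ⋆ d, a ⋆ a ⋆ a ⋆ c ⋆ d, neg(a) ⋆ neg(c) ⋆ neg(d)) ⋆ f(b ⋆ c ⋆ d, h(a, c), g(a, c, d)) ⋆ h(a ⋆ b ⋆ d, c ⋆ d)
Right:  f((c ⋆ b) ⋆ d, neg(neg(h(a, c))), (a ⋆ g(a, c, d)) ⋆ neg(a)) ⋆ (f((a ⋆ c) ⋆ d ⋆ c ⋆ b ⋆ d, a ⋆ (c ⋆ (a ⋆ d)) ⋆ a, neg(c) ⋆ (neg(neg(neg(a))) ⋆ neg(d))) ⋆ (h(d ⋆ a ⋆ b, (d ⋆ n) ⋆ c) ⋆ neg(d) ⋆ b ⋆ neg(neg(a ⋆ (neg(neg(neg(b))) ⋆ neg(a)))) ⋆ d))
  Push neg inside:  distribute neg over ⋆ and collapse double neg
  Cancel inverse pairs:  d cancels; b cancels; a cancels
  Combine occurrences:  f(b ⋆ c ⋆ d, h(a, c), g(a, c, d)) ⋆ f(a ⋆ b ⋆ c ⋆ c ⋆ d ⋆ d, a ⋆ a ⋆ a ⋆ c ⋆ d, neg(a) ⋆ neg(c) ⋆ neg(d)) ⋆ h(a ⋆ b ⋆ d, c ⋆ d)
  Order the arguments:  f(a ⋆ b ⋆ c ⋆ c ⋆ d ⋆ d, a ⋆ a ⋆ a ⋆ c ⋆ d, neg(a) ⋆ neg(c) ⋆ neg(d)) ⋆ f(b ⋆ c ⋆ d, h(a, c), g(a, c, d)) ⋆ h(a ⋆ b ⋆ d, c ⋆ d)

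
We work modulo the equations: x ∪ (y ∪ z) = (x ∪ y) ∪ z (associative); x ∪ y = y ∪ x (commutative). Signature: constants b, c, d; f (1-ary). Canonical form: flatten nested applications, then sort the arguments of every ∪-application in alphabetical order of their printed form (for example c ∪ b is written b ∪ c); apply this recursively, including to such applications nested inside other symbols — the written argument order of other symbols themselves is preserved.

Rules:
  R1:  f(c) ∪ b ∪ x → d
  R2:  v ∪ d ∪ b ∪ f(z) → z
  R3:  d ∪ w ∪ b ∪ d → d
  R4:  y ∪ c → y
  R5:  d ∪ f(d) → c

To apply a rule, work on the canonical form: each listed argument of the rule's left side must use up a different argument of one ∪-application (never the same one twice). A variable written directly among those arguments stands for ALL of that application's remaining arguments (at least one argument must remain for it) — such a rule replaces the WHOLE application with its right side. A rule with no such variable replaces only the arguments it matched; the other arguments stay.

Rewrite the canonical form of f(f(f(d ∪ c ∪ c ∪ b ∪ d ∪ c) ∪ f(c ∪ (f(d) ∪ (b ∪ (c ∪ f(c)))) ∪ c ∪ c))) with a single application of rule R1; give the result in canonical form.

Answer: f(f(f(b ∪ c ∪ c ∪ c ∪ d ∪ d) ∪ f(d)))

Derivation:
Canonical form:  f(f(f(b ∪ c ∪ c ∪ c ∪ c ∪ f(c) ∪ f(d)) ∪ f(b ∪ c ∪ c ∪ c ∪ d ∪ d)))
R1 matches:  uses b, f(c);  x := c ∪ c ∪ c ∪ c ∪ f(d)
The variable takes the whole remainder — replace the entire application.
New term:  f(f(f(b ∪ c ∪ c ∪ c ∪ d ∪ d) ∪ f(d)))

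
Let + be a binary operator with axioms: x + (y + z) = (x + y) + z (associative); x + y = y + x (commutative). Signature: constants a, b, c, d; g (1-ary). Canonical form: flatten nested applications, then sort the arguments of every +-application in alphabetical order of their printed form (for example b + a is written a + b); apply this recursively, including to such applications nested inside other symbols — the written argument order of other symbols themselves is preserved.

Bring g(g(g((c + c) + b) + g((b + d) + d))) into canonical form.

Work inside:  g((c + c) + b) + g((b + d) + d)
Simplify inside:  g((c + c) + b)  →  g(b + c + c)
Inside:  g((b + d) + d)  →  g(b + d + d)
Sort:  g(b + c + c) + g(b + d + d)
Put back:  g(g(g(b + c + c) + g(b + d + d)))

Answer: g(g(g(b + c + c) + g(b + d + d)))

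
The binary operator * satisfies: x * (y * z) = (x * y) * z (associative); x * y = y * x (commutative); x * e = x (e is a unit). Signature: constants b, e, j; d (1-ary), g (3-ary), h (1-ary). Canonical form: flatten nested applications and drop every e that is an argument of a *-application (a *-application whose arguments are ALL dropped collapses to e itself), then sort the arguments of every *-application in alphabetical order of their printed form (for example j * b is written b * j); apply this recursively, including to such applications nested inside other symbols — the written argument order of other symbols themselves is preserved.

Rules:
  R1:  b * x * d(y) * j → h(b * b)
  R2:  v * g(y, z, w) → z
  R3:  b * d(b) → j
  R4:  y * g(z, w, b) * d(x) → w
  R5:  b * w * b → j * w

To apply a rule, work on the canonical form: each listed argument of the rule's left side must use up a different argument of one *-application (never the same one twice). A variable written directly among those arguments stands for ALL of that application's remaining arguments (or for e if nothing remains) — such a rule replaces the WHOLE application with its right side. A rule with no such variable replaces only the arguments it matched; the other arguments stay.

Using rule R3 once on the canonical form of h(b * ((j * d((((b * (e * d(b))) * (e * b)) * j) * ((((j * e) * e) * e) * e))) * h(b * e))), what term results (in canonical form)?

Answer: h(b * d(b * j * j * j) * h(b) * j)

Derivation:
Canonical form:  h(b * d(b * b * d(b) * j * j) * h(b) * j)
R3 matches:  uses b, d(b)
New term:  h(b * d(b * j * j * j) * h(b) * j)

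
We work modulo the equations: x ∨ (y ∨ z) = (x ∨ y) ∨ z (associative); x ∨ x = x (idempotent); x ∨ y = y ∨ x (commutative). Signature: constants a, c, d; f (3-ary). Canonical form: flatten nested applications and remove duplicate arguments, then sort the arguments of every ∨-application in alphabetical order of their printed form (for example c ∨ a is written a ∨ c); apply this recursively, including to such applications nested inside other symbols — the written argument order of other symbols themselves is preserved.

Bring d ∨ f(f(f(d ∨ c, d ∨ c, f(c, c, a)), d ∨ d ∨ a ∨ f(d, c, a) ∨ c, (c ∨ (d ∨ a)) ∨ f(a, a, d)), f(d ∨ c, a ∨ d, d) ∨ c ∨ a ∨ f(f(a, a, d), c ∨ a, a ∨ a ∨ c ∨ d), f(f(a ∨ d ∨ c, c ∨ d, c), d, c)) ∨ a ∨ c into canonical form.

Answer: a ∨ c ∨ d ∨ f(f(f(c ∨ d, c ∨ d, f(c, c, a)), a ∨ c ∨ d ∨ f(d, c, a), a ∨ c ∨ d ∨ f(a, a, d)), a ∨ c ∨ f(c ∨ d, a ∨ d, d) ∨ f(f(a, a, d), a ∨ c, a ∨ c ∨ d), f(f(a ∨ c ∨ d, c ∨ d, c), d, c))

Derivation:
Canonicalize subterm:  f(f(f(d ∨ c, d ∨ c, f(c, c, a)), d ∨ d ∨ a ∨ f(d, c, a) ∨ c, (c ∨ (d ∨ a)) ∨ f(a, a, d)), f(d ∨ c, a ∨ d, d) ∨ c ∨ a ∨ f(f(a, a, d), c ∨ a, a ∨ a ∨ c ∨ d), f(f(a ∨ d ∨ c, c ∨ d, c), d, c))  →  f(f(f(c ∨ d, c ∨ d, f(c, c, a)), a ∨ c ∨ d ∨ f(d, c, a), a ∨ c ∨ d ∨ f(a, a, d)), a ∨ c ∨ f(c ∨ d, a ∨ d, d) ∨ f(f(a, a, d), a ∨ c, a ∨ c ∨ d), f(f(a ∨ c ∨ d, c ∨ d, c), d, c))
Sort:  a ∨ c ∨ d ∨ f(f(f(c ∨ d, c ∨ d, f(c, c, a)), a ∨ c ∨ d ∨ f(d, c, a), a ∨ c ∨ d ∨ f(a, a, d)), a ∨ c ∨ f(c ∨ d, a ∨ d, d) ∨ f(f(a, a, d), a ∨ c, a ∨ c ∨ d), f(f(a ∨ c ∨ d, c ∨ d, c), d, c))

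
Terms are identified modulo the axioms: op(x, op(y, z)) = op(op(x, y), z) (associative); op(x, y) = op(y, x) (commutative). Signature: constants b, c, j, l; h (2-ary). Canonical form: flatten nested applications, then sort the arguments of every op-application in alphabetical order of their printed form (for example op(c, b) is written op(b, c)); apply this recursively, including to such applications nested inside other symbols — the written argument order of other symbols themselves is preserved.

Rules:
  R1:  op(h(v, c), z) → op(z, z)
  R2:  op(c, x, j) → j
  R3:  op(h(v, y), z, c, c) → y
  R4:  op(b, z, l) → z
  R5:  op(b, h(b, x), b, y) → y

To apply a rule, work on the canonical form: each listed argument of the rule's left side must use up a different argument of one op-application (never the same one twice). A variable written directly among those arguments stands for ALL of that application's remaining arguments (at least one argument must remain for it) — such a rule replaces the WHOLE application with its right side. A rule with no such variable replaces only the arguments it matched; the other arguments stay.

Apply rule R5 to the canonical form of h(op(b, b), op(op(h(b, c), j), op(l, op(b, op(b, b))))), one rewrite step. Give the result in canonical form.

Answer: h(op(b, b), op(b, j, l))

Derivation:
Canonical form:  h(op(b, b), op(b, b, b, h(b, c), j, l))
Apply R5:  consuming b, b, h(b, c);  x := c, y := op(b, j, l)
The extension variable absorbs all remaining arguments, so the whole application is rewritten.
Result:  h(op(b, b), op(b, j, l))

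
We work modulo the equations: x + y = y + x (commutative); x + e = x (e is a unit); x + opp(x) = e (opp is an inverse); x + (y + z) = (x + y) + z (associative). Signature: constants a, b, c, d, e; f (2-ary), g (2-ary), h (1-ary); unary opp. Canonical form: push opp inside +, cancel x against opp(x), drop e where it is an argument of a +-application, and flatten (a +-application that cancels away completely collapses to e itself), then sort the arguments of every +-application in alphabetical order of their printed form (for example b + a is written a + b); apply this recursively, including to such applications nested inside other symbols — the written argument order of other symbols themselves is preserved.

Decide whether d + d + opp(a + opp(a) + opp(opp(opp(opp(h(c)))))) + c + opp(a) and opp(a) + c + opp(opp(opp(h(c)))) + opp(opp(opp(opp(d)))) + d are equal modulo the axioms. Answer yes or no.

Left:  d + d + opp(a + opp(a) + opp(opp(opp(opp(h(c)))))) + c + opp(a)
  Push opp inside:  distribute opp over + and collapse double opp
  Collect terms:  d + d + opp(a) + opp(h(c)) + c
  Order the arguments:  c + d + d + opp(a) + opp(h(c))
Right:  opp(a) + c + opp(opp(opp(h(c)))) + opp(opp(opp(opp(d)))) + d
  Push opp inside:  distribute opp over + and collapse double opp
  Combine occurrences:  opp(a) + c + opp(h(c)) + d + d
  Order the arguments:  c + d + d + opp(a) + opp(h(c))

Answer: yes — both canonical forms are c + d + d + opp(a) + opp(h(c))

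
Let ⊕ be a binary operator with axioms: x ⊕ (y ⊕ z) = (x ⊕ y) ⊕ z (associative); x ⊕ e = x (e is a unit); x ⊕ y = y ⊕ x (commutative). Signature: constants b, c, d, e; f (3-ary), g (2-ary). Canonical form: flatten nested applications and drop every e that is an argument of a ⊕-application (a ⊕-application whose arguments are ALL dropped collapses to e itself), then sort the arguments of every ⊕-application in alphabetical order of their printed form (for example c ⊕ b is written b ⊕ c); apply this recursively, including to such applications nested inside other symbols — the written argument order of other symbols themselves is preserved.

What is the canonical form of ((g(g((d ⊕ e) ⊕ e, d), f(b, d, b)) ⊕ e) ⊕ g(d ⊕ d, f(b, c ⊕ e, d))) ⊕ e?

Answer: g(d ⊕ d, f(b, c, d)) ⊕ g(g(d, d), f(b, d, b))

Derivation:
Flatten:  g(g((d ⊕ e) ⊕ e, d), f(b, d, b)) ⊕ e ⊕ g(d ⊕ d, f(b, c ⊕ e, d)) ⊕ e
Simplify inside:  g(g((d ⊕ e) ⊕ e, d), f(b, d, b))  →  g(g(d, d), f(b, d, b))
Inside:  g(d ⊕ d, f(b, c ⊕ e, d))  →  g(d ⊕ d, f(b, c, d))
Drop the unit:  drop e (×2)
Sort arguments:  g(d ⊕ d, f(b, c, d)) ⊕ g(g(d, d), f(b, d, b))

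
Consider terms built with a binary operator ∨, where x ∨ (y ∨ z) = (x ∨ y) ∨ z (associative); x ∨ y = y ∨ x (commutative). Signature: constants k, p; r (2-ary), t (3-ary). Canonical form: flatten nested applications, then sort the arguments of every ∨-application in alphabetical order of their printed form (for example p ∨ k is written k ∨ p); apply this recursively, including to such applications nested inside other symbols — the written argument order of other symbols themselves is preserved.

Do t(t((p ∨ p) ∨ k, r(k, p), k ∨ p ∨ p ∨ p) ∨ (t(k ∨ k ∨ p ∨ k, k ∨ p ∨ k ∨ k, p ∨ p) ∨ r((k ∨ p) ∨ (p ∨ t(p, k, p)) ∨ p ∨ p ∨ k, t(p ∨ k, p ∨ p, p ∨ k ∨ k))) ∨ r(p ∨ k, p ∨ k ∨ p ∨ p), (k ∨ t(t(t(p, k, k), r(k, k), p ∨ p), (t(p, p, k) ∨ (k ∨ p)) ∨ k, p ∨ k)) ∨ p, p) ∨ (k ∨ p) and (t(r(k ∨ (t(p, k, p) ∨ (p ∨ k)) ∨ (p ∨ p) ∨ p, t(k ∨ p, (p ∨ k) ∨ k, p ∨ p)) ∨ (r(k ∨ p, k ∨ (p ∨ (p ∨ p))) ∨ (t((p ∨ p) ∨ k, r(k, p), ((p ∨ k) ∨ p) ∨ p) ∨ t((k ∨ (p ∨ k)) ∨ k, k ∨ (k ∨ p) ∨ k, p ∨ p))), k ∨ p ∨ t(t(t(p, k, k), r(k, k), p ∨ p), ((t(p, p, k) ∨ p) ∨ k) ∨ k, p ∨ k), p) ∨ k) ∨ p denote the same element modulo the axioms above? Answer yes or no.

Answer: no — k ∨ p ∨ t(r(k ∨ k ∨ p ∨ p ∨ p ∨ p ∨ t(p, k, p), t(k ∨ p, p ∨ p, k ∨ k ∨ p)) ∨ r(k ∨ p, k ∨ p ∨ p ∨ p) ∨ t(k ∨ k ∨ k ∨ p, k ∨ k ∨ k ∨ p, p ∨ p) ∨ t(k ∨ p ∨ p, r(k, p), k ∨ p ∨ p ∨ p), k ∨ p ∨ t(t(t(p, k, k), r(k, k), p ∨ p), k ∨ k ∨ p ∨ t(p, p, k), k ∨ p), p) vs k ∨ p ∨ t(r(k ∨ k ∨ p ∨ p ∨ p ∨ p ∨ t(p, k, p), t(k ∨ p, k ∨ k ∨ p, p ∨ p)) ∨ r(k ∨ p, k ∨ p ∨ p ∨ p) ∨ t(k ∨ k ∨ k ∨ p, k ∨ k ∨ k ∨ p, p ∨ p) ∨ t(k ∨ p ∨ p, r(k, p), k ∨ p ∨ p ∨ p), k ∨ p ∨ t(t(t(p, k, k), r(k, k), p ∨ p), k ∨ k ∨ p ∨ t(p, p, k), k ∨ p), p)

Derivation:
Left:  t(t((p ∨ p) ∨ k, r(k, p), k ∨ p ∨ p ∨ p) ∨ (t(k ∨ k ∨ p ∨ k, k ∨ p ∨ k ∨ k, p ∨ p) ∨ r((k ∨ p) ∨ (p ∨ t(p, k, p)) ∨ p ∨ p ∨ k, t(p ∨ k, p ∨ p, p ∨ k ∨ k))) ∨ r(p ∨ k, p ∨ k ∨ p ∨ p), (k ∨ t(t(t(p, k, k), r(k, k), p ∨ p), (t(p, p, k) ∨ (k ∨ p)) ∨ k, p ∨ k)) ∨ p, p) ∨ (k ∨ p)
  Un-nest:  t(t((p ∨ p) ∨ k, r(k, p), k ∨ p ∨ p ∨ p) ∨ (t(k ∨ k ∨ p ∨ k, k ∨ p ∨ k ∨ k, p ∨ p) ∨ r((k ∨ p) ∨ (p ∨ t(p, k, p)) ∨ p ∨ p ∨ k, t(p ∨ k, p ∨ p, p ∨ k ∨ k))) ∨ r(p ∨ k, p ∨ k ∨ p ∨ p), (k ∨ t(t(t(p, k, k), r(k, k), p ∨ p), (t(p, p, k) ∨ (k ∨ p)) ∨ k, p ∨ k)) ∨ p, p) ∨ k ∨ p
  Canonicalize subterm:  t(t((p ∨ p) ∨ k, r(k, p), k ∨ p ∨ p ∨ p) ∨ (t(k ∨ k ∨ p ∨ k, k ∨ p ∨ k ∨ k, p ∨ p) ∨ r((k ∨ p) ∨ (p ∨ t(p, k, p)) ∨ p ∨ p ∨ k, t(p ∨ k, p ∨ p, p ∨ k ∨ k))) ∨ r(p ∨ k, p ∨ k ∨ p ∨ p), (k ∨ t(t(t(p, k, k), r(k, k), p ∨ p), (t(p, p, k) ∨ (k ∨ p)) ∨ k, p ∨ k)) ∨ p, p)  →  t(r(k ∨ k ∨ p ∨ p ∨ p ∨ p ∨ t(p, k, p), t(k ∨ p, p ∨ p, k ∨ k ∨ p)) ∨ r(k ∨ p, k ∨ p ∨ p ∨ p) ∨ t(k ∨ k ∨ k ∨ p, k ∨ k ∨ k ∨ p, p ∨ p) ∨ t(k ∨ p ∨ p, r(k, p), k ∨ p ∨ p ∨ p), k ∨ p ∨ t(t(t(p, k, k), r(k, k), p ∨ p), k ∨ k ∨ p ∨ t(p, p, k), k ∨ p), p)
  Sort:  k ∨ p ∨ t(r(k ∨ k ∨ p ∨ p ∨ p ∨ p ∨ t(p, k, p), t(k ∨ p, p ∨ p, k ∨ k ∨ p)) ∨ r(k ∨ p, k ∨ p ∨ p ∨ p) ∨ t(k ∨ k ∨ k ∨ p, k ∨ k ∨ k ∨ p, p ∨ p) ∨ t(k ∨ p ∨ p, r(k, p), k ∨ p ∨ p ∨ p), k ∨ p ∨ t(t(t(p, k, k), r(k, k), p ∨ p), k ∨ k ∨ p ∨ t(p, p, k), k ∨ p), p)
Right:  (t(r(k ∨ (t(p, k, p) ∨ (p ∨ k)) ∨ (p ∨ p) ∨ p, t(k ∨ p, (p ∨ k) ∨ k, p ∨ p)) ∨ (r(k ∨ p, k ∨ (p ∨ (p ∨ p))) ∨ (t((p ∨ p) ∨ k, r(k, p), ((p ∨ k) ∨ p) ∨ p) ∨ t((k ∨ (p ∨ k)) ∨ k, k ∨ (k ∨ p) ∨ k, p ∨ p))), k ∨ p ∨ t(t(t(p, k, k), r(k, k), p ∨ p), ((t(p, p, k) ∨ p) ∨ k) ∨ k, p ∨ k), p) ∨ k) ∨ p
  Merge nested applications:  t(r(k ∨ (t(p, k, p) ∨ (p ∨ k)) ∨ (p ∨ p) ∨ p, t(k ∨ p, (p ∨ k) ∨ k, p ∨ p)) ∨ (r(k ∨ p, k ∨ (p ∨ (p ∨ p))) ∨ (t((p ∨ p) ∨ k, r(k, p), ((p ∨ k) ∨ p) ∨ p) ∨ t((k ∨ (p ∨ k)) ∨ k, k ∨ (k ∨ p) ∨ k, p ∨ p))), k ∨ p ∨ t(t(t(p, k, k), r(k, k), p ∨ p), ((t(p, p, k) ∨ p) ∨ k) ∨ k, p ∨ k), p) ∨ k ∨ p
  Inside:  t(r(k ∨ (t(p, k, p) ∨ (p ∨ k)) ∨ (p ∨ p) ∨ p, t(k ∨ p, (p ∨ k) ∨ k, p ∨ p)) ∨ (r(k ∨ p, k ∨ (p ∨ (p ∨ p))) ∨ (t((p ∨ p) ∨ k, r(k, p), ((p ∨ k) ∨ p) ∨ p) ∨ t((k ∨ (p ∨ k)) ∨ k, k ∨ (k ∨ p) ∨ k, p ∨ p))), k ∨ p ∨ t(t(t(p, k, k), r(k, k), p ∨ p), ((t(p, p, k) ∨ p) ∨ k) ∨ k, p ∨ k), p)  →  t(r(k ∨ k ∨ p ∨ p ∨ p ∨ p ∨ t(p, k, p), t(k ∨ p, k ∨ k ∨ p, p ∨ p)) ∨ r(k ∨ p, k ∨ p ∨ p ∨ p) ∨ t(k ∨ k ∨ k ∨ p, k ∨ k ∨ k ∨ p, p ∨ p) ∨ t(k ∨ p ∨ p, r(k, p), k ∨ p ∨ p ∨ p), k ∨ p ∨ t(t(t(p, k, k), r(k, k), p ∨ p), k ∨ k ∨ p ∨ t(p, p, k), k ∨ p), p)
  Sort:  k ∨ p ∨ t(r(k ∨ k ∨ p ∨ p ∨ p ∨ p ∨ t(p, k, p), t(k ∨ p, k ∨ k ∨ p, p ∨ p)) ∨ r(k ∨ p, k ∨ p ∨ p ∨ p) ∨ t(k ∨ k ∨ k ∨ p, k ∨ k ∨ k ∨ p, p ∨ p) ∨ t(k ∨ p ∨ p, r(k, p), k ∨ p ∨ p ∨ p), k ∨ p ∨ t(t(t(p, k, k), r(k, k), p ∨ p), k ∨ k ∨ p ∨ t(p, p, k), k ∨ p), p)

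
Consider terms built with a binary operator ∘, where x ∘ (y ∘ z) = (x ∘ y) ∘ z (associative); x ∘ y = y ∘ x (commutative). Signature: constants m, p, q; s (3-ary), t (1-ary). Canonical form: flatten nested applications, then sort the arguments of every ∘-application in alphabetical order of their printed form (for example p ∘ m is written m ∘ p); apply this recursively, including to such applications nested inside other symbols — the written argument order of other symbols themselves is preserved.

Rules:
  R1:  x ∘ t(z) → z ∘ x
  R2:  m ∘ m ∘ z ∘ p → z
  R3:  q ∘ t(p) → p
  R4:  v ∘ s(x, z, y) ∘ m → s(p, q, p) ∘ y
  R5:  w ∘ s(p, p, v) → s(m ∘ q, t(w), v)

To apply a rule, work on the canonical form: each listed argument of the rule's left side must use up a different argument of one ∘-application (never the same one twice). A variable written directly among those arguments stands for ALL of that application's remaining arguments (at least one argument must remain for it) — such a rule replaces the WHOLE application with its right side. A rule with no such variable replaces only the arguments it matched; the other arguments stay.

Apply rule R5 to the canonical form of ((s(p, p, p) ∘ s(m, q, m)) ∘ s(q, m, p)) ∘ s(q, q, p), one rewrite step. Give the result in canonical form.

Canonical form:  s(m, q, m) ∘ s(p, p, p) ∘ s(q, m, p) ∘ s(q, q, p)
R5 matches:  uses s(p, p, p);  v := p, w := s(m, q, m) ∘ s(q, m, p) ∘ s(q, q, p)
The variable takes the whole remainder — replace the entire application.
Giving:  s(m ∘ q, t(s(m, q, m) ∘ s(q, m, p) ∘ s(q, q, p)), p)

Answer: s(m ∘ q, t(s(m, q, m) ∘ s(q, m, p) ∘ s(q, q, p)), p)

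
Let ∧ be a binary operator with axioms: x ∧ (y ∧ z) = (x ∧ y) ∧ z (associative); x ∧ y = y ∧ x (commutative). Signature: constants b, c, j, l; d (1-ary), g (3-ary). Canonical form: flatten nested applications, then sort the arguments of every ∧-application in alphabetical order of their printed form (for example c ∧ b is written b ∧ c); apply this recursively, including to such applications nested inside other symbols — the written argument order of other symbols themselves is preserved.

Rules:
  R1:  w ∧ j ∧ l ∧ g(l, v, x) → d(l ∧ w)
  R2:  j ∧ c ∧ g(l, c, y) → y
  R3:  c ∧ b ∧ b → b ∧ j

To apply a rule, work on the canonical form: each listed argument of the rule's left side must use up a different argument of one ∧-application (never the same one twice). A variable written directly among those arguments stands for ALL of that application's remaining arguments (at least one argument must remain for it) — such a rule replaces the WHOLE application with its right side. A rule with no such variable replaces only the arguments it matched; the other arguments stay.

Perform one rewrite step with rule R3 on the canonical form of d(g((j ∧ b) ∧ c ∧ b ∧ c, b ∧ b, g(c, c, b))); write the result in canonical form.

Answer: d(g(b ∧ c ∧ j ∧ j, b ∧ b, g(c, c, b)))

Derivation:
Canonical form:  d(g(b ∧ b ∧ c ∧ c ∧ j, b ∧ b, g(c, c, b)))
Match R3:  consume b, b, c
Result:  d(g(b ∧ c ∧ j ∧ j, b ∧ b, g(c, c, b)))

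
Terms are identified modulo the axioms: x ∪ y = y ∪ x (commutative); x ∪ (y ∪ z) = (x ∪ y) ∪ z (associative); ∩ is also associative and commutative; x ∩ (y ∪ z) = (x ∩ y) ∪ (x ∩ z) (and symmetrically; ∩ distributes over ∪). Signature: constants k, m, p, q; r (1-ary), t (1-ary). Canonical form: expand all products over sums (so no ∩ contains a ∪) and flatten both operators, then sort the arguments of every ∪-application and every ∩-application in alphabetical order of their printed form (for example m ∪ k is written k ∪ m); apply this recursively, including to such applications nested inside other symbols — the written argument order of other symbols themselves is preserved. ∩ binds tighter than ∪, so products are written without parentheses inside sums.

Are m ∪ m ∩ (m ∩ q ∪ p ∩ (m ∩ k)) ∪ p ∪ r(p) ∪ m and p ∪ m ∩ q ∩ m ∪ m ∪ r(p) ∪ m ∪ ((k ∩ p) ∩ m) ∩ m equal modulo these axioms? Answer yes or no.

Answer: yes — both canonical forms are k ∩ m ∩ m ∩ p ∪ m ∪ m ∪ m ∩ m ∩ q ∪ p ∪ r(p)

Derivation:
Left:  m ∪ m ∩ (m ∩ q ∪ p ∩ (m ∩ k)) ∪ p ∪ r(p) ∪ m
  Expand products over sums:  m ∪ m ∩ m ∩ q ∪ k ∩ m ∩ m ∩ p ∪ p ∪ r(p) ∪ m
  Sort:  k ∩ m ∩ m ∩ p ∪ m ∪ m ∪ m ∩ m ∩ q ∪ p ∪ r(p)
Right:  p ∪ m ∩ q ∩ m ∪ m ∪ r(p) ∪ m ∪ ((k ∩ p) ∩ m) ∩ m
  Un-nest:  p ∪ m ∩ m ∩ q ∪ m ∪ r(p) ∪ m ∪ k ∩ m ∩ m ∩ p
  Sort arguments:  k ∩ m ∩ m ∩ p ∪ m ∪ m ∪ m ∩ m ∩ q ∪ p ∪ r(p)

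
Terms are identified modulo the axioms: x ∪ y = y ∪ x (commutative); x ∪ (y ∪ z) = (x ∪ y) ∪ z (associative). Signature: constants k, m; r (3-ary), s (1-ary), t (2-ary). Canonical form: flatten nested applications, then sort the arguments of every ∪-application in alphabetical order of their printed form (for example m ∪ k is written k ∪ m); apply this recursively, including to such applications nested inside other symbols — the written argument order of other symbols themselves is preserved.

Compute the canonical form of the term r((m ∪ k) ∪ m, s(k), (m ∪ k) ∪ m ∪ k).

Focus inside:  (m ∪ k) ∪ m ∪ k
Flatten:  m ∪ k ∪ m ∪ k
Sort arguments:  k ∪ k ∪ m ∪ m
Reassemble:  r(k ∪ m ∪ m, s(k), k ∪ k ∪ m ∪ m)

Answer: r(k ∪ m ∪ m, s(k), k ∪ k ∪ m ∪ m)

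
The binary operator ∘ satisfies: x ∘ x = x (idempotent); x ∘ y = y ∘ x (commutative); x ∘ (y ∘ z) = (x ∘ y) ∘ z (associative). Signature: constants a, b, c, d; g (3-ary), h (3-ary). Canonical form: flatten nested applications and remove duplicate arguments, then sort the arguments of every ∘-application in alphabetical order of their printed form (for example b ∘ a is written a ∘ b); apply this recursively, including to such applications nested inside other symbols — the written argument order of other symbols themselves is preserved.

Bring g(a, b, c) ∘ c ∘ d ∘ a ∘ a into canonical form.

Answer: a ∘ c ∘ d ∘ g(a, b, c)

Derivation:
Drop duplicates:  drop duplicate a
Order the arguments:  a ∘ c ∘ d ∘ g(a, b, c)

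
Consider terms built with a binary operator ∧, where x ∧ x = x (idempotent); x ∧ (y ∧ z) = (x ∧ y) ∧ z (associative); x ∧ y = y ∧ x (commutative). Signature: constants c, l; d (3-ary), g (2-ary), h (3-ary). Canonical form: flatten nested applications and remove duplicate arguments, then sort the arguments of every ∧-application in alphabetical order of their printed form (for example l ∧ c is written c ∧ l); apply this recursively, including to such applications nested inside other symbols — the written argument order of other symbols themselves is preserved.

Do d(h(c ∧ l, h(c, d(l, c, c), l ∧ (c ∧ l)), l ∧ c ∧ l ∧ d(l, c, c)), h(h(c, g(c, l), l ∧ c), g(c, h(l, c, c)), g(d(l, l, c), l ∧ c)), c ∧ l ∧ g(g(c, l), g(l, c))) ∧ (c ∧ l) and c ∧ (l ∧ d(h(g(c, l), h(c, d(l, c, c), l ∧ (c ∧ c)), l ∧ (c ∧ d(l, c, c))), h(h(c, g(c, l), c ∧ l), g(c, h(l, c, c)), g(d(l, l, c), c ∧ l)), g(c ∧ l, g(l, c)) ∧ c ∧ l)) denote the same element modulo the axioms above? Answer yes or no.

Left:  d(h(c ∧ l, h(c, d(l, c, c), l ∧ (c ∧ l)), l ∧ c ∧ l ∧ d(l, c, c)), h(h(c, g(c, l), l ∧ c), g(c, h(l, c, c)), g(d(l, l, c), l ∧ c)), c ∧ l ∧ g(g(c, l), g(l, c))) ∧ (c ∧ l)
  Un-nest:  d(h(c ∧ l, h(c, d(l, c, c), l ∧ (c ∧ l)), l ∧ c ∧ l ∧ d(l, c, c)), h(h(c, g(c, l), l ∧ c), g(c, h(l, c, c)), g(d(l, l, c), l ∧ c)), c ∧ l ∧ g(g(c, l), g(l, c))) ∧ c ∧ l
  Inside:  d(h(c ∧ l, h(c, d(l, c, c), l ∧ (c ∧ l)), l ∧ c ∧ l ∧ d(l, c, c)), h(h(c, g(c, l), l ∧ c), g(c, h(l, c, c)), g(d(l, l, c), l ∧ c)), c ∧ l ∧ g(g(c, l), g(l, c)))  →  d(h(c ∧ l, h(c, d(l, c, c), c ∧ l), c ∧ d(l, c, c) ∧ l), h(h(c, g(c, l), c ∧ l), g(c, h(l, c, c)), g(d(l, l, c), c ∧ l)), c ∧ g(g(c, l), g(l, c)) ∧ l)
  Sort arguments:  c ∧ d(h(c ∧ l, h(c, d(l, c, c), c ∧ l), c ∧ d(l, c, c) ∧ l), h(h(c, g(c, l), c ∧ l), g(c, h(l, c, c)), g(d(l, l, c), c ∧ l)), c ∧ g(g(c, l), g(l, c)) ∧ l) ∧ l
Right:  c ∧ (l ∧ d(h(g(c, l), h(c, d(l, c, c), l ∧ (c ∧ c)), l ∧ (c ∧ d(l, c, c))), h(h(c, g(c, l), c ∧ l), g(c, h(l, c, c)), g(d(l, l, c), c ∧ l)), g(c ∧ l, g(l, c)) ∧ c ∧ l))
  Un-nest:  c ∧ l ∧ d(h(g(c, l), h(c, d(l, c, c), l ∧ (c ∧ c)), l ∧ (c ∧ d(l, c, c))), h(h(c, g(c, l), c ∧ l), g(c, h(l, c, c)), g(d(l, l, c), c ∧ l)), g(c ∧ l, g(l, c)) ∧ c ∧ l)
  Inside:  d(h(g(c, l), h(c, d(l, c, c), l ∧ (c ∧ c)), l ∧ (c ∧ d(l, c, c))), h(h(c, g(c, l), c ∧ l), g(c, h(l, c, c)), g(d(l, l, c), c ∧ l)), g(c ∧ l, g(l, c)) ∧ c ∧ l)  →  d(h(g(c, l), h(c, d(l, c, c), c ∧ l), c ∧ d(l, c, c) ∧ l), h(h(c, g(c, l), c ∧ l), g(c, h(l, c, c)), g(d(l, l, c), c ∧ l)), c ∧ g(c ∧ l, g(l, c)) ∧ l)
  Order the arguments:  c ∧ d(h(g(c, l), h(c, d(l, c, c), c ∧ l), c ∧ d(l, c, c) ∧ l), h(h(c, g(c, l), c ∧ l), g(c, h(l, c, c)), g(d(l, l, c), c ∧ l)), c ∧ g(c ∧ l, g(l, c)) ∧ l) ∧ l

Answer: no — c ∧ d(h(c ∧ l, h(c, d(l, c, c), c ∧ l), c ∧ d(l, c, c) ∧ l), h(h(c, g(c, l), c ∧ l), g(c, h(l, c, c)), g(d(l, l, c), c ∧ l)), c ∧ g(g(c, l), g(l, c)) ∧ l) ∧ l vs c ∧ d(h(g(c, l), h(c, d(l, c, c), c ∧ l), c ∧ d(l, c, c) ∧ l), h(h(c, g(c, l), c ∧ l), g(c, h(l, c, c)), g(d(l, l, c), c ∧ l)), c ∧ g(c ∧ l, g(l, c)) ∧ l) ∧ l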